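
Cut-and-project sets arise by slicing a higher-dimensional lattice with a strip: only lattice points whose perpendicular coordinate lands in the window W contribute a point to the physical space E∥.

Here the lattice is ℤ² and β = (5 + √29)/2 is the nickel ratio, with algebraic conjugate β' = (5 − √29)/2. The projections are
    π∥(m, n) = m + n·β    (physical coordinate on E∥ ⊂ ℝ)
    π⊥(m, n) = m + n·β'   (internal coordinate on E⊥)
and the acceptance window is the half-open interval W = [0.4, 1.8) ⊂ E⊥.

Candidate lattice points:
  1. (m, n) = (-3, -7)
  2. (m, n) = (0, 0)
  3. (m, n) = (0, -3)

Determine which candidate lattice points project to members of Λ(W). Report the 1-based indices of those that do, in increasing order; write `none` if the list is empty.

β' = (5−√29)/2 ≈ -0.19258.
[1] lift (-3,-7): star map gives -1.65192; window check 0.4 ≤ -1.65192 < 1.8 is false → out
[2] lift (0,0): star map gives 0.00000; window check 0.4 ≤ 0.00000 < 1.8 is false → out
[3] lift (0,-3): star map gives 0.57775; window check 0.4 ≤ 0.57775 < 1.8 is true → IN Λ

3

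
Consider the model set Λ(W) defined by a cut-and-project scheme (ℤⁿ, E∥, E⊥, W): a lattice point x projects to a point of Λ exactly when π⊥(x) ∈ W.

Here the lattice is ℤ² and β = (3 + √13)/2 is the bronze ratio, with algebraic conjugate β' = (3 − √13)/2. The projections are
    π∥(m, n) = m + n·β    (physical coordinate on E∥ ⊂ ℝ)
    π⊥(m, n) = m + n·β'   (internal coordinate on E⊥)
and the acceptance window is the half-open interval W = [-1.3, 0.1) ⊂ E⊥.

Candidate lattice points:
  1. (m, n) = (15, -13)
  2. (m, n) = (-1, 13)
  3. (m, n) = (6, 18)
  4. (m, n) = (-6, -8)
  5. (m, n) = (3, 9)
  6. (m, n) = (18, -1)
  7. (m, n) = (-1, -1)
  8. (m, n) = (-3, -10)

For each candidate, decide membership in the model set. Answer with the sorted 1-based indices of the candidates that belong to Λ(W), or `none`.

7, 8

β' = (3−√13)/2 ≈ -0.3028.
#1 (15,-13): internal coord 15 + (-13)·β' = +18.9361; +18.9361 ∉ [-1.3, 0.1) → out
#2 (-1,13): internal coord -1 + (13)·β' = -4.9361; -4.9361 ∉ [-1.3, 0.1) → out
#3 (6,18): internal coord 6 + (18)·β' = +0.5500; +0.5500 ∉ [-1.3, 0.1) → out
#4 (-6,-8): internal coord -6 + (-8)·β' = -3.5778; -3.5778 ∉ [-1.3, 0.1) → out
#5 (3,9): internal coord 3 + (9)·β' = +0.2750; +0.2750 ∉ [-1.3, 0.1) → out
#6 (18,-1): internal coord 18 + (-1)·β' = +18.3028; +18.3028 ∉ [-1.3, 0.1) → out
#7 (-1,-1): internal coord -1 + (-1)·β' = -0.6972; -0.6972 ∈ [-1.3, 0.1) → IN Λ
#8 (-3,-10): internal coord -3 + (-10)·β' = +0.0278; +0.0278 ∈ [-1.3, 0.1) → IN Λ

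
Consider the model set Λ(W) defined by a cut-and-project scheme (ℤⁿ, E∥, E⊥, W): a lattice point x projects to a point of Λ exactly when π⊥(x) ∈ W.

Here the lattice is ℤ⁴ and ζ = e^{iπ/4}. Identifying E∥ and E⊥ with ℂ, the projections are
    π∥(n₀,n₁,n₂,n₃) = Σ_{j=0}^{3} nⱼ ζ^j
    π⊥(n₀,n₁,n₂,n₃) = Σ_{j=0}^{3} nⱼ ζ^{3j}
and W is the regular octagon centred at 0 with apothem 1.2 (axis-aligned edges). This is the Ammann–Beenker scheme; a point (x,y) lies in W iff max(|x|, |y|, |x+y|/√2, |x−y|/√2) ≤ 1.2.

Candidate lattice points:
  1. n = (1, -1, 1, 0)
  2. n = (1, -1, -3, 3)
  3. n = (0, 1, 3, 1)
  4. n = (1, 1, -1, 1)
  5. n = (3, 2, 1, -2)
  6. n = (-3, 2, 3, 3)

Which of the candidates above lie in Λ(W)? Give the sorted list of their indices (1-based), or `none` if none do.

π⊥(n) = n₀ + n₁ζ³ + n₂ζ⁶ + n₃ζ⁹ where ζ = e^{iπ/4}.
candidate 1: n = (1, -1, 1, 0) → π⊥ ≈ (+1.7071, -1.7071); max(|x|,|y|,|x±y|/√2) = 2.4142 > 1.2 ⇒ ∉ W
candidate 2: n = (1, -1, -3, 3) → π⊥ ≈ (+3.8284, +4.4142); max(|x|,|y|,|x±y|/√2) = 5.8284 > 1.2 ⇒ ∉ W
candidate 3: n = (0, 1, 3, 1) → π⊥ ≈ (+0.0000, -1.5858); max(|x|,|y|,|x±y|/√2) = 1.5858 > 1.2 ⇒ ∉ W
candidate 4: n = (1, 1, -1, 1) → π⊥ ≈ (+1.0000, +2.4142); max(|x|,|y|,|x±y|/√2) = 2.4142 > 1.2 ⇒ ∉ W
candidate 5: n = (3, 2, 1, -2) → π⊥ ≈ (+0.1716, -1.0000); max(|x|,|y|,|x±y|/√2) = 1.0000 ≤ 1.2 ⇒ ∈ W
candidate 6: n = (-3, 2, 3, 3) → π⊥ ≈ (-2.2929, +0.5355); max(|x|,|y|,|x±y|/√2) = 2.2929 > 1.2 ⇒ ∉ W

5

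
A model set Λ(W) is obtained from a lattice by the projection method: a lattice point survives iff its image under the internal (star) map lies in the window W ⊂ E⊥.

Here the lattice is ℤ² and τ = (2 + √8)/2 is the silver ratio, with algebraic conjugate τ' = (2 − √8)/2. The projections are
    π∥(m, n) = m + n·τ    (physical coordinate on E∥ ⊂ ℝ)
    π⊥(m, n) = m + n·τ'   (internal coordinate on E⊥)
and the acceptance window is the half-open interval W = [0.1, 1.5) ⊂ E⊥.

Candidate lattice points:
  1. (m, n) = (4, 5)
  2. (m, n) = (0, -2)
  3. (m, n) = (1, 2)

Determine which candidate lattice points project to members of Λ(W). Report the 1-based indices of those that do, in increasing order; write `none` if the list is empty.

Compute τ' = (2−√8)/2 = -0.4142, so π⊥(m,n) = m -0.4142·n.
#1 (4,5): internal coord 4 + (5)·τ' = +1.9289; +1.9289 ∉ [0.1, 1.5) → out
#2 (0,-2): internal coord 0 + (-2)·τ' = +0.8284; +0.8284 ∈ [0.1, 1.5) → IN Λ
#3 (1,2): internal coord 1 + (2)·τ' = +0.1716; +0.1716 ∈ [0.1, 1.5) → IN Λ

2, 3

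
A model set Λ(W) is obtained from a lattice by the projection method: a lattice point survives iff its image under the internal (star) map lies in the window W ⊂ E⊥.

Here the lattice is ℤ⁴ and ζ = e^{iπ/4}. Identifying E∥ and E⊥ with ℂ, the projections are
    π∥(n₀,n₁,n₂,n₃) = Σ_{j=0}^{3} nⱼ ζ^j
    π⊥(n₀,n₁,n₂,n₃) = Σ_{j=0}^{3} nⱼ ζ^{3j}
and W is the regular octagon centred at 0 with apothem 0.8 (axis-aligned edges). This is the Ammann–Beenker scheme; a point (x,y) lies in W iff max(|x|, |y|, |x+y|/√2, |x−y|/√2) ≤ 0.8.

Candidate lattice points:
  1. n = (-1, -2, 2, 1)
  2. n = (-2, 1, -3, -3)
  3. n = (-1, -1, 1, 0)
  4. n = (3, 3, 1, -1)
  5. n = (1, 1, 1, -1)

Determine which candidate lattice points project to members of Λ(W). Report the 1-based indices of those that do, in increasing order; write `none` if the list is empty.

Internal map: ζ^{3j} for j=0..3 gives (1,0), (−√2/2,√2/2), (0,−1), (√2/2,√2/2).
candidate 1: n = (-1, -2, 2, 1) → π⊥ ≈ (+1.121320, -2.707107); max(|x|,|y|,|x±y|/√2) = 2.707107 > 0.8 ⇒ ∉ W
candidate 2: n = (-2, 1, -3, -3) → π⊥ ≈ (-4.828427, +1.585786); max(|x|,|y|,|x±y|/√2) = 4.828427 > 0.8 ⇒ ∉ W
candidate 3: n = (-1, -1, 1, 0) → π⊥ ≈ (-0.292893, -1.707107); max(|x|,|y|,|x±y|/√2) = 1.707107 > 0.8 ⇒ ∉ W
candidate 4: n = (3, 3, 1, -1) → π⊥ ≈ (+0.171573, +0.414214); max(|x|,|y|,|x±y|/√2) = 0.414214 ≤ 0.8 ⇒ ∈ W
candidate 5: n = (1, 1, 1, -1) → π⊥ ≈ (-0.414214, -1.000000); max(|x|,|y|,|x±y|/√2) = 1.000000 > 0.8 ⇒ ∉ W

4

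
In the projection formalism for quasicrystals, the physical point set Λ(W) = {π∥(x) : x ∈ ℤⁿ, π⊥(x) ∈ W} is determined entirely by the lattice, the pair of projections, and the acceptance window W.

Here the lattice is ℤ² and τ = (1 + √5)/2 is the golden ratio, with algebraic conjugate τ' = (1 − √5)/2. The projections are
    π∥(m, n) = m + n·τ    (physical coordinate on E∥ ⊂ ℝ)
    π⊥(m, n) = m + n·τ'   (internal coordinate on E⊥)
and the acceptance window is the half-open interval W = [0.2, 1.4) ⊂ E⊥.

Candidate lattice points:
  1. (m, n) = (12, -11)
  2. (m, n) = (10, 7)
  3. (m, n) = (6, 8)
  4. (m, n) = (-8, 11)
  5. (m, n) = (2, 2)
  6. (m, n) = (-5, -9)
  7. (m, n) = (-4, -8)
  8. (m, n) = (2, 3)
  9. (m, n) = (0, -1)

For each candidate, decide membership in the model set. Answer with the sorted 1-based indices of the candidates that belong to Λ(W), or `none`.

Numerically τ ≈ 1.618034 and τ' = −1/τ ≈ -0.618034.
#1 (12,-11): internal coord 12 + (-11)·τ' = +18.798374; +18.798374 ∉ [0.2, 1.4) → out
#2 (10,7): internal coord 10 + (7)·τ' = +5.673762; +5.673762 ∉ [0.2, 1.4) → out
#3 (6,8): internal coord 6 + (8)·τ' = +1.055728; +1.055728 ∈ [0.2, 1.4) → IN Λ
#4 (-8,11): internal coord -8 + (11)·τ' = -14.798374; -14.798374 ∉ [0.2, 1.4) → out
#5 (2,2): internal coord 2 + (2)·τ' = +0.763932; +0.763932 ∈ [0.2, 1.4) → IN Λ
#6 (-5,-9): internal coord -5 + (-9)·τ' = +0.562306; +0.562306 ∈ [0.2, 1.4) → IN Λ
#7 (-4,-8): internal coord -4 + (-8)·τ' = +0.944272; +0.944272 ∈ [0.2, 1.4) → IN Λ
#8 (2,3): internal coord 2 + (3)·τ' = +0.145898; +0.145898 ∉ [0.2, 1.4) → out
#9 (0,-1): internal coord 0 + (-1)·τ' = +0.618034; +0.618034 ∈ [0.2, 1.4) → IN Λ

3, 5, 6, 7, 9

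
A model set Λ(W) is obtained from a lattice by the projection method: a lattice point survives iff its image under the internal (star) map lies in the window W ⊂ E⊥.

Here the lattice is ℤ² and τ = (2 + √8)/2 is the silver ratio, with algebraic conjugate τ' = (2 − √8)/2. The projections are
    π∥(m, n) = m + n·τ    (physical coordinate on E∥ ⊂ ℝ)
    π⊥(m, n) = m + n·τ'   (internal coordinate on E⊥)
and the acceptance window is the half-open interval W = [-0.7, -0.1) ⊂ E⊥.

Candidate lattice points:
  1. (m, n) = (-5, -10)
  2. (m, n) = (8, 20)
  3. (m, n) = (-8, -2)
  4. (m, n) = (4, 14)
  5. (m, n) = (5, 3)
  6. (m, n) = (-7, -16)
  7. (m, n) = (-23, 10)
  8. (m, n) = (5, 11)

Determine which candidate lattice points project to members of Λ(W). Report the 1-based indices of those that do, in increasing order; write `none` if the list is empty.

τ' = (2−√8)/2 ≈ -0.414214.
candidate 1: (m,n)=(-5,-10) → π∥ = -5-10·τ ≈ -29.142136, π⊥ = -5-10·τ' ≈ -0.857864 ∉ [-0.7, -0.1) ⇒ out
candidate 2: (m,n)=(8,20) → π∥ = 8+20·τ ≈ 56.284271, π⊥ = 8+20·τ' ≈ -0.284271 ∈ [-0.7, -0.1) ⇒ IN Λ
candidate 3: (m,n)=(-8,-2) → π∥ = -8-2·τ ≈ -12.828427, π⊥ = -8-2·τ' ≈ -7.171573 ∉ [-0.7, -0.1) ⇒ out
candidate 4: (m,n)=(4,14) → π∥ = 4+14·τ ≈ 37.798990, π⊥ = 4+14·τ' ≈ -1.798990 ∉ [-0.7, -0.1) ⇒ out
candidate 5: (m,n)=(5,3) → π∥ = 5+3·τ ≈ 12.242641, π⊥ = 5+3·τ' ≈ 3.757359 ∉ [-0.7, -0.1) ⇒ out
candidate 6: (m,n)=(-7,-16) → π∥ = -7-16·τ ≈ -45.627417, π⊥ = -7-16·τ' ≈ -0.372583 ∈ [-0.7, -0.1) ⇒ IN Λ
candidate 7: (m,n)=(-23,10) → π∥ = -23+10·τ ≈ 1.142136, π⊥ = -23+10·τ' ≈ -27.142136 ∉ [-0.7, -0.1) ⇒ out
candidate 8: (m,n)=(5,11) → π∥ = 5+11·τ ≈ 31.556349, π⊥ = 5+11·τ' ≈ 0.443651 ∉ [-0.7, -0.1) ⇒ out

2, 6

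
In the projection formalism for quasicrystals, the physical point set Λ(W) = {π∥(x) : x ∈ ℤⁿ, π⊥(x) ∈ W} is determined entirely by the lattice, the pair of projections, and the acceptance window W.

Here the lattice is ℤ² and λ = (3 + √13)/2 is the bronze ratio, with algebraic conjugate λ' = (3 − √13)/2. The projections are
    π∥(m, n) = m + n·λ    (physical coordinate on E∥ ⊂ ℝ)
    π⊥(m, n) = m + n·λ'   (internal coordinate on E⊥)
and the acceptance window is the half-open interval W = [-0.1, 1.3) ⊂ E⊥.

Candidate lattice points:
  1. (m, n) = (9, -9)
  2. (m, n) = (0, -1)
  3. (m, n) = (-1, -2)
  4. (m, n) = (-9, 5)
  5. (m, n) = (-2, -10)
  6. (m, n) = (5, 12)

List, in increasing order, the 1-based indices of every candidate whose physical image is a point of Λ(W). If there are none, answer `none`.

2, 5

λ' = (3−√13)/2 ≈ -0.30278.
#1 (9,-9): internal coord 9 + (-9)·λ' = +11.72498; +11.72498 ∉ [-0.1, 1.3) → out
#2 (0,-1): internal coord 0 + (-1)·λ' = +0.30278; +0.30278 ∈ [-0.1, 1.3) → IN Λ
#3 (-1,-2): internal coord -1 + (-2)·λ' = -0.39445; -0.39445 ∉ [-0.1, 1.3) → out
#4 (-9,5): internal coord -9 + (5)·λ' = -10.51388; -10.51388 ∉ [-0.1, 1.3) → out
#5 (-2,-10): internal coord -2 + (-10)·λ' = +1.02776; +1.02776 ∈ [-0.1, 1.3) → IN Λ
#6 (5,12): internal coord 5 + (12)·λ' = +1.36669; +1.36669 ∉ [-0.1, 1.3) → out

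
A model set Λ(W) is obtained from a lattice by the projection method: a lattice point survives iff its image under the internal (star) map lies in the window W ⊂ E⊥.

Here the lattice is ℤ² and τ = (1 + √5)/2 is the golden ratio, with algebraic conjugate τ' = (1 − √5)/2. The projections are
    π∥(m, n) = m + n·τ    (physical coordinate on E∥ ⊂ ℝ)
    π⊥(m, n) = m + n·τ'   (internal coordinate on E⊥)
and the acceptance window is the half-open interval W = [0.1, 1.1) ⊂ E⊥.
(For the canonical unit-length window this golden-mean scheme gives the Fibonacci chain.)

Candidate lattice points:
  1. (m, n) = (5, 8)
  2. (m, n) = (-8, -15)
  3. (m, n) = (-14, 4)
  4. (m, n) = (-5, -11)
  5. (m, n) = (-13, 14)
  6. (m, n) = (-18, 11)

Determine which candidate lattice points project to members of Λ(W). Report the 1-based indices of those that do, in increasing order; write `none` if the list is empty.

τ' = (1−√5)/2 ≈ -0.61803.
[1] lift (5,8): star map gives 0.05573; window check 0.1 ≤ 0.05573 < 1.1 is false → out
[2] lift (-8,-15): star map gives 1.27051; window check 0.1 ≤ 1.27051 < 1.1 is false → out
[3] lift (-14,4): star map gives -16.47214; window check 0.1 ≤ -16.47214 < 1.1 is false → out
[4] lift (-5,-11): star map gives 1.79837; window check 0.1 ≤ 1.79837 < 1.1 is false → out
[5] lift (-13,14): star map gives -21.65248; window check 0.1 ≤ -21.65248 < 1.1 is false → out
[6] lift (-18,11): star map gives -24.79837; window check 0.1 ≤ -24.79837 < 1.1 is false → out

none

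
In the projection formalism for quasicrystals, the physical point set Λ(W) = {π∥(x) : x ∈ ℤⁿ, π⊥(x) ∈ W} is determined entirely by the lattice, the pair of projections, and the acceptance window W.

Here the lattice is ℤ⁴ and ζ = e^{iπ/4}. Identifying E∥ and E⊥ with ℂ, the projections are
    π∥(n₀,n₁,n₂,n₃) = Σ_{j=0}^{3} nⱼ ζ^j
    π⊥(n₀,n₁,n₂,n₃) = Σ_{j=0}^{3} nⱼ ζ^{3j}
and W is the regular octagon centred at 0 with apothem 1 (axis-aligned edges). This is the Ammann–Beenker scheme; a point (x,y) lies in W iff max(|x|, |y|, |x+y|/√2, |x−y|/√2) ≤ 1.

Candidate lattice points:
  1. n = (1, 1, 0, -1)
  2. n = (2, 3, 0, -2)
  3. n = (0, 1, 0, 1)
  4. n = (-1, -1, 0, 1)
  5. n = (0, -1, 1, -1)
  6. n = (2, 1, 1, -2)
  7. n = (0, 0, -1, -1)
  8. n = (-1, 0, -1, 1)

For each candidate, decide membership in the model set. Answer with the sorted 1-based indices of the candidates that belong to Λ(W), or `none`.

1, 4, 7

With ζ = e^{iπ/4} the internal vectors are ζ^0,ζ^3,ζ^6,ζ^9.
#1 (1, 1, 0, -1): internal (-0.41421, 0.00000); octagon support 0.41421 vs apothem 1 → ∈ W
#2 (2, 3, 0, -2): internal (-1.53553, 0.70711); octagon support 1.58579 vs apothem 1 → ∉ W
#3 (0, 1, 0, 1): internal (0.00000, 1.41421); octagon support 1.41421 vs apothem 1 → ∉ W
#4 (-1, -1, 0, 1): internal (0.41421, 0.00000); octagon support 0.41421 vs apothem 1 → ∈ W
#5 (0, -1, 1, -1): internal (0.00000, -2.41421); octagon support 2.41421 vs apothem 1 → ∉ W
#6 (2, 1, 1, -2): internal (-0.12132, -1.70711); octagon support 1.70711 vs apothem 1 → ∉ W
#7 (0, 0, -1, -1): internal (-0.70711, 0.29289); octagon support 0.70711 vs apothem 1 → ∈ W
#8 (-1, 0, -1, 1): internal (-0.29289, 1.70711); octagon support 1.70711 vs apothem 1 → ∉ W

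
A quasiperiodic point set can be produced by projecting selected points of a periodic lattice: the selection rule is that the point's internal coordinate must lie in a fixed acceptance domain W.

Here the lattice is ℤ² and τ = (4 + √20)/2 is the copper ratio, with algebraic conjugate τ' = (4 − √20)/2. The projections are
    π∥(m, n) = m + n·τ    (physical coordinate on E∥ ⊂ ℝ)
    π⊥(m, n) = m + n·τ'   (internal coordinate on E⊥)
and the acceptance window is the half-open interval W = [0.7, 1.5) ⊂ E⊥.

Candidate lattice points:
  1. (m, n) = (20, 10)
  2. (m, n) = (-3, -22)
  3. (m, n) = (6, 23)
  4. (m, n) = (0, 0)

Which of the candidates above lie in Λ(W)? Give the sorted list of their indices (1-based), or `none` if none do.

none

Numerically τ ≈ 4.2361 and τ' = −1/τ ≈ -0.2361.
[1] lift (20,10): star map gives 17.6393; window check 0.7 ≤ 17.6393 < 1.5 is false → out
[2] lift (-3,-22): star map gives 2.1935; window check 0.7 ≤ 2.1935 < 1.5 is false → out
[3] lift (6,23): star map gives 0.5704; window check 0.7 ≤ 0.5704 < 1.5 is false → out
[4] lift (0,0): star map gives 0.0000; window check 0.7 ≤ 0.0000 < 1.5 is false → out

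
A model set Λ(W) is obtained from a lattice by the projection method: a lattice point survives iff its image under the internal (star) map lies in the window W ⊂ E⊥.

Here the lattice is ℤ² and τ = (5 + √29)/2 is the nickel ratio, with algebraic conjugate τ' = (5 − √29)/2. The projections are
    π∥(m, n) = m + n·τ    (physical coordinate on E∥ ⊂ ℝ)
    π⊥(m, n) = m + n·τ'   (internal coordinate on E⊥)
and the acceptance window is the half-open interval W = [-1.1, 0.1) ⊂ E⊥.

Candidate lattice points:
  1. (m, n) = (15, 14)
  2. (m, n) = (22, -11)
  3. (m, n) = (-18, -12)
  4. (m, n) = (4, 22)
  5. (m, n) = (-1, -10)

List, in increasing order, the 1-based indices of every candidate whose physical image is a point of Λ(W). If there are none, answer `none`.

4

Compute τ' = (5−√29)/2 = -0.19258, so π⊥(m,n) = m -0.19258·n.
candidate 1: (m,n)=(15,14) → π∥ = 15+14·τ ≈ 87.69615, π⊥ = 15+14·τ' ≈ 12.30385 ∉ [-1.1, 0.1) ⇒ out
candidate 2: (m,n)=(22,-11) → π∥ = 22-11·τ ≈ -35.11841, π⊥ = 22-11·τ' ≈ 24.11841 ∉ [-1.1, 0.1) ⇒ out
candidate 3: (m,n)=(-18,-12) → π∥ = -18-12·τ ≈ -80.31099, π⊥ = -18-12·τ' ≈ -15.68901 ∉ [-1.1, 0.1) ⇒ out
candidate 4: (m,n)=(4,22) → π∥ = 4+22·τ ≈ 118.23681, π⊥ = 4+22·τ' ≈ -0.23681 ∈ [-1.1, 0.1) ⇒ IN Λ
candidate 5: (m,n)=(-1,-10) → π∥ = -1-10·τ ≈ -52.92582, π⊥ = -1-10·τ' ≈ 0.92582 ∉ [-1.1, 0.1) ⇒ out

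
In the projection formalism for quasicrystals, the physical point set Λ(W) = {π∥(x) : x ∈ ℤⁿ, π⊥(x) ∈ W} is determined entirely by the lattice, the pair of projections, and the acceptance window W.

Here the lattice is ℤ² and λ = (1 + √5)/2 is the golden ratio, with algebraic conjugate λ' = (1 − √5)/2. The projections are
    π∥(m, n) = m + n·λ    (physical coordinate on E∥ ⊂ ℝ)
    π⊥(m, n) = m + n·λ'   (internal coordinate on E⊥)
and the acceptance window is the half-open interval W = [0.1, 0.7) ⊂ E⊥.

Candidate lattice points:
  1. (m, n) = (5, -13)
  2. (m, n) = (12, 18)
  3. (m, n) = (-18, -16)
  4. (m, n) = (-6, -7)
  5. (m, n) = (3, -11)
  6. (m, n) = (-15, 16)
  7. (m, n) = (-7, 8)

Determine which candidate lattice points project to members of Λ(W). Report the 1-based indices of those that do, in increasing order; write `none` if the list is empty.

none

Numerically λ ≈ 1.6180 and λ' = −1/λ ≈ -0.6180.
#1 (5,-13): internal coord 5 + (-13)·λ' = +13.0344; +13.0344 ∉ [0.1, 0.7) → out
#2 (12,18): internal coord 12 + (18)·λ' = +0.8754; +0.8754 ∉ [0.1, 0.7) → out
#3 (-18,-16): internal coord -18 + (-16)·λ' = -8.1115; -8.1115 ∉ [0.1, 0.7) → out
#4 (-6,-7): internal coord -6 + (-7)·λ' = -1.6738; -1.6738 ∉ [0.1, 0.7) → out
#5 (3,-11): internal coord 3 + (-11)·λ' = +9.7984; +9.7984 ∉ [0.1, 0.7) → out
#6 (-15,16): internal coord -15 + (16)·λ' = -24.8885; -24.8885 ∉ [0.1, 0.7) → out
#7 (-7,8): internal coord -7 + (8)·λ' = -11.9443; -11.9443 ∉ [0.1, 0.7) → out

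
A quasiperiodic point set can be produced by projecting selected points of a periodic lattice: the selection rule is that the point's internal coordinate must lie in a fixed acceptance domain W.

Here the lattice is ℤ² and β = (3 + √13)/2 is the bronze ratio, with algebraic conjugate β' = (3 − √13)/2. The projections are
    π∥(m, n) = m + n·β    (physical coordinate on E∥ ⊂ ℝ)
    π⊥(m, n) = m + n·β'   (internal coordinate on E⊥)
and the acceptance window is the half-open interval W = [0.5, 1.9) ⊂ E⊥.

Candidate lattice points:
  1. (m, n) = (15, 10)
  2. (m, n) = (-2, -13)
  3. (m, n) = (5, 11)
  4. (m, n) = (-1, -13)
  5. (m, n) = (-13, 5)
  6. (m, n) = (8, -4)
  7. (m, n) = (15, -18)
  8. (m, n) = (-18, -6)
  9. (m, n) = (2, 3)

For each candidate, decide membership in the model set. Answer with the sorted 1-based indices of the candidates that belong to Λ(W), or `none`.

3, 9

Compute β' = (3−√13)/2 = -0.30278, so π⊥(m,n) = m -0.30278·n.
candidate 1: (m,n)=(15,10) → π∥ = 15+10·β ≈ 48.02776, π⊥ = 15+10·β' ≈ 11.97224 ∉ [0.5, 1.9) ⇒ out
candidate 2: (m,n)=(-2,-13) → π∥ = -2-13·β ≈ -44.93608, π⊥ = -2-13·β' ≈ 1.93608 ∉ [0.5, 1.9) ⇒ out
candidate 3: (m,n)=(5,11) → π∥ = 5+11·β ≈ 41.33053, π⊥ = 5+11·β' ≈ 1.66947 ∈ [0.5, 1.9) ⇒ IN Λ
candidate 4: (m,n)=(-1,-13) → π∥ = -1-13·β ≈ -43.93608, π⊥ = -1-13·β' ≈ 2.93608 ∉ [0.5, 1.9) ⇒ out
candidate 5: (m,n)=(-13,5) → π∥ = -13+5·β ≈ 3.51388, π⊥ = -13+5·β' ≈ -14.51388 ∉ [0.5, 1.9) ⇒ out
candidate 6: (m,n)=(8,-4) → π∥ = 8-4·β ≈ -5.21110, π⊥ = 8-4·β' ≈ 9.21110 ∉ [0.5, 1.9) ⇒ out
candidate 7: (m,n)=(15,-18) → π∥ = 15-18·β ≈ -44.44996, π⊥ = 15-18·β' ≈ 20.44996 ∉ [0.5, 1.9) ⇒ out
candidate 8: (m,n)=(-18,-6) → π∥ = -18-6·β ≈ -37.81665, π⊥ = -18-6·β' ≈ -16.18335 ∉ [0.5, 1.9) ⇒ out
candidate 9: (m,n)=(2,3) → π∥ = 2+3·β ≈ 11.90833, π⊥ = 2+3·β' ≈ 1.09167 ∈ [0.5, 1.9) ⇒ IN Λ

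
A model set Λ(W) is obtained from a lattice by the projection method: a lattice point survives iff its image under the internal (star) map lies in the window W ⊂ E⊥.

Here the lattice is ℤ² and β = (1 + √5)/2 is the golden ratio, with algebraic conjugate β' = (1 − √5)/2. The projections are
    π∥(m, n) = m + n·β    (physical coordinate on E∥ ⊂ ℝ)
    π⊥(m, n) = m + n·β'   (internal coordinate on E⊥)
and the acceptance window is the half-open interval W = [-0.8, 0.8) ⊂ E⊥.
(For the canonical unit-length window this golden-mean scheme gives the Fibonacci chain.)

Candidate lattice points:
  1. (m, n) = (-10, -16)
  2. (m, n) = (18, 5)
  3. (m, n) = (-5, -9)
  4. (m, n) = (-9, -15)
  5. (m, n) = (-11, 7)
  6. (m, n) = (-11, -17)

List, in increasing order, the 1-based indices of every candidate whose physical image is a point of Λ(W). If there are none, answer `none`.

Compute β' = (1−√5)/2 = -0.618034, so π⊥(m,n) = m -0.618034·n.
[1] lift (-10,-16): star map gives -0.111456; window check -0.8 ≤ -0.111456 < 0.8 is true → IN Λ
[2] lift (18,5): star map gives 14.909830; window check -0.8 ≤ 14.909830 < 0.8 is false → out
[3] lift (-5,-9): star map gives 0.562306; window check -0.8 ≤ 0.562306 < 0.8 is true → IN Λ
[4] lift (-9,-15): star map gives 0.270510; window check -0.8 ≤ 0.270510 < 0.8 is true → IN Λ
[5] lift (-11,7): star map gives -15.326238; window check -0.8 ≤ -15.326238 < 0.8 is false → out
[6] lift (-11,-17): star map gives -0.493422; window check -0.8 ≤ -0.493422 < 0.8 is true → IN Λ

1, 3, 4, 6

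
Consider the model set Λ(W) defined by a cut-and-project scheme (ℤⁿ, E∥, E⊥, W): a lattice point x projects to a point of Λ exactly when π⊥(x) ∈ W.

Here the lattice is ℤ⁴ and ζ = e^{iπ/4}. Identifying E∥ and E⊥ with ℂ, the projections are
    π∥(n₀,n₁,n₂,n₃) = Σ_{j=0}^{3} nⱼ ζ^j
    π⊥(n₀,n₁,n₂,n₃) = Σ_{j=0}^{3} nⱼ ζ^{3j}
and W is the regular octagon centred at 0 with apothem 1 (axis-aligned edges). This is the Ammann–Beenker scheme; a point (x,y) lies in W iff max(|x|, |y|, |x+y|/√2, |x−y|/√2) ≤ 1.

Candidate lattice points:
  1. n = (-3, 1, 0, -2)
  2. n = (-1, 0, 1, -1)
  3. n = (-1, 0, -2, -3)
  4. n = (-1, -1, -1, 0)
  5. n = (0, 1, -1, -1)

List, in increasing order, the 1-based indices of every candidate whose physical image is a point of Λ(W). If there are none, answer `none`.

4

π⊥(n) = n₀ + n₁ζ³ + n₂ζ⁶ + n₃ζ⁹ where ζ = e^{iπ/4}.
candidate 1: n = (-3, 1, 0, -2) → π⊥ ≈ (-5.121320, -0.707107); max(|x|,|y|,|x±y|/√2) = 5.121320 > 1 ⇒ ∉ W
candidate 2: n = (-1, 0, 1, -1) → π⊥ ≈ (-1.707107, -1.707107); max(|x|,|y|,|x±y|/√2) = 2.414214 > 1 ⇒ ∉ W
candidate 3: n = (-1, 0, -2, -3) → π⊥ ≈ (-3.121320, -0.121320); max(|x|,|y|,|x±y|/√2) = 3.121320 > 1 ⇒ ∉ W
candidate 4: n = (-1, -1, -1, 0) → π⊥ ≈ (-0.292893, +0.292893); max(|x|,|y|,|x±y|/√2) = 0.414214 ≤ 1 ⇒ ∈ W
candidate 5: n = (0, 1, -1, -1) → π⊥ ≈ (-1.414214, +1.000000); max(|x|,|y|,|x±y|/√2) = 1.707107 > 1 ⇒ ∉ W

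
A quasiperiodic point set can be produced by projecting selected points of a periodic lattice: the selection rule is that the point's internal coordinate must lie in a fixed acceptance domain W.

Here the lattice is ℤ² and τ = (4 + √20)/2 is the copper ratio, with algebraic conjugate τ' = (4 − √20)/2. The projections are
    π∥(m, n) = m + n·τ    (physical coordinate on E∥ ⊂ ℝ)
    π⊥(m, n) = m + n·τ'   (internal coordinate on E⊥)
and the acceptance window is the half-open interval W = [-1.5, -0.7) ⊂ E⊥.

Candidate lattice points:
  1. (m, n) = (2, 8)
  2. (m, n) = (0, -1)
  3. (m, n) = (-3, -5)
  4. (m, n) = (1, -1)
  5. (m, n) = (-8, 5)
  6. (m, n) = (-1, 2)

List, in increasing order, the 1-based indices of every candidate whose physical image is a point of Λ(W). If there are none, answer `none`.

Numerically τ ≈ 4.23607 and τ' = −1/τ ≈ -0.23607.
candidate 1: (m,n)=(2,8) → π∥ = 2+8·τ ≈ 35.88854, π⊥ = 2+8·τ' ≈ 0.11146 ∉ [-1.5, -0.7) ⇒ out
candidate 2: (m,n)=(0,-1) → π∥ = 0-1·τ ≈ -4.23607, π⊥ = 0-1·τ' ≈ 0.23607 ∉ [-1.5, -0.7) ⇒ out
candidate 3: (m,n)=(-3,-5) → π∥ = -3-5·τ ≈ -24.18034, π⊥ = -3-5·τ' ≈ -1.81966 ∉ [-1.5, -0.7) ⇒ out
candidate 4: (m,n)=(1,-1) → π∥ = 1-1·τ ≈ -3.23607, π⊥ = 1-1·τ' ≈ 1.23607 ∉ [-1.5, -0.7) ⇒ out
candidate 5: (m,n)=(-8,5) → π∥ = -8+5·τ ≈ 13.18034, π⊥ = -8+5·τ' ≈ -9.18034 ∉ [-1.5, -0.7) ⇒ out
candidate 6: (m,n)=(-1,2) → π∥ = -1+2·τ ≈ 7.47214, π⊥ = -1+2·τ' ≈ -1.47214 ∈ [-1.5, -0.7) ⇒ IN Λ

6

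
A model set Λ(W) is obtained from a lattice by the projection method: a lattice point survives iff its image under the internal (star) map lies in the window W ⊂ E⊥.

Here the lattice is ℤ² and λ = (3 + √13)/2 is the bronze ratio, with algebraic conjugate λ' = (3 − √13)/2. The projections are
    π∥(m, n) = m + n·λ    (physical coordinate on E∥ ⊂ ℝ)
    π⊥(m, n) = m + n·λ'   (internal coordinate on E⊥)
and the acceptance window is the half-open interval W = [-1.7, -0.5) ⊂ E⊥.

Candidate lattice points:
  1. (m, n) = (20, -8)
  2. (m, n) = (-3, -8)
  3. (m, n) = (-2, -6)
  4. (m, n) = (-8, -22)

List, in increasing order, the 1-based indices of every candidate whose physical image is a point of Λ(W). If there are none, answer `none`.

2, 4

Compute λ' = (3−√13)/2 = -0.30278, so π⊥(m,n) = m -0.30278·n.
#1 (20,-8): internal coord 20 + (-8)·λ' = +22.42221; +22.42221 ∉ [-1.7, -0.5) → out
#2 (-3,-8): internal coord -3 + (-8)·λ' = -0.57779; -0.57779 ∈ [-1.7, -0.5) → IN Λ
#3 (-2,-6): internal coord -2 + (-6)·λ' = -0.18335; -0.18335 ∉ [-1.7, -0.5) → out
#4 (-8,-22): internal coord -8 + (-22)·λ' = -1.33894; -1.33894 ∈ [-1.7, -0.5) → IN Λ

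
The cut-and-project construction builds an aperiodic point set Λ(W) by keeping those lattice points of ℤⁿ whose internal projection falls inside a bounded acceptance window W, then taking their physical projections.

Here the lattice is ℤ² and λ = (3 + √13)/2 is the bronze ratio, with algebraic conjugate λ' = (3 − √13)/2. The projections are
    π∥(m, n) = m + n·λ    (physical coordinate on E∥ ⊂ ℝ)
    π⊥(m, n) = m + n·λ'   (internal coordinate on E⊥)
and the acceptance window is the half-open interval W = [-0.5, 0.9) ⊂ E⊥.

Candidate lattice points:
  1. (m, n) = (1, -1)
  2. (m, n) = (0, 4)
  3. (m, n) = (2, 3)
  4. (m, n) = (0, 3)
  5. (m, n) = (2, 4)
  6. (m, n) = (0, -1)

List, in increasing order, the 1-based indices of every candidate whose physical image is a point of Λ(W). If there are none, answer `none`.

Numerically λ ≈ 3.302776 and λ' = −1/λ ≈ -0.302776.
candidate 1: (m,n)=(1,-1) → π∥ = 1-1·λ ≈ -2.302776, π⊥ = 1-1·λ' ≈ 1.302776 ∉ [-0.5, 0.9) ⇒ out
candidate 2: (m,n)=(0,4) → π∥ = 0+4·λ ≈ 13.211103, π⊥ = 0+4·λ' ≈ -1.211103 ∉ [-0.5, 0.9) ⇒ out
candidate 3: (m,n)=(2,3) → π∥ = 2+3·λ ≈ 11.908327, π⊥ = 2+3·λ' ≈ 1.091673 ∉ [-0.5, 0.9) ⇒ out
candidate 4: (m,n)=(0,3) → π∥ = 0+3·λ ≈ 9.908327, π⊥ = 0+3·λ' ≈ -0.908327 ∉ [-0.5, 0.9) ⇒ out
candidate 5: (m,n)=(2,4) → π∥ = 2+4·λ ≈ 15.211103, π⊥ = 2+4·λ' ≈ 0.788897 ∈ [-0.5, 0.9) ⇒ IN Λ
candidate 6: (m,n)=(0,-1) → π∥ = 0-1·λ ≈ -3.302776, π⊥ = 0-1·λ' ≈ 0.302776 ∈ [-0.5, 0.9) ⇒ IN Λ

5, 6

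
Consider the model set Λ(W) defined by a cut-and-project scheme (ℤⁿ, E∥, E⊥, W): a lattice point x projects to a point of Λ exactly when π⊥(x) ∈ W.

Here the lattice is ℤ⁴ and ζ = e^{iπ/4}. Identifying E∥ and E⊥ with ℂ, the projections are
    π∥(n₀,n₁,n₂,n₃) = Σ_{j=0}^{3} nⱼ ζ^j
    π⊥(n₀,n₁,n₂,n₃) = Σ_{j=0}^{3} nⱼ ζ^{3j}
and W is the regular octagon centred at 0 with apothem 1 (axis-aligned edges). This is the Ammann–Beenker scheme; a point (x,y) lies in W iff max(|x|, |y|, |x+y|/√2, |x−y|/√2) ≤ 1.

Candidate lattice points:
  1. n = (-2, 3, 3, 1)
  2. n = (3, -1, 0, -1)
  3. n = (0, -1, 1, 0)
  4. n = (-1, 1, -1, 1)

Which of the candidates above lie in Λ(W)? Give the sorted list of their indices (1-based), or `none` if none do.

Internal map: ζ^{3j} for j=0..3 gives (1,0), (−√2/2,√2/2), (0,−1), (√2/2,√2/2).
candidate 1: n = (-2, 3, 3, 1) → π⊥ ≈ (-3.41421, -0.17157); max(|x|,|y|,|x±y|/√2) = 3.41421 > 1 ⇒ ∉ W
candidate 2: n = (3, -1, 0, -1) → π⊥ ≈ (+3.00000, -1.41421); max(|x|,|y|,|x±y|/√2) = 3.12132 > 1 ⇒ ∉ W
candidate 3: n = (0, -1, 1, 0) → π⊥ ≈ (+0.70711, -1.70711); max(|x|,|y|,|x±y|/√2) = 1.70711 > 1 ⇒ ∉ W
candidate 4: n = (-1, 1, -1, 1) → π⊥ ≈ (-1.00000, +2.41421); max(|x|,|y|,|x±y|/√2) = 2.41421 > 1 ⇒ ∉ W

none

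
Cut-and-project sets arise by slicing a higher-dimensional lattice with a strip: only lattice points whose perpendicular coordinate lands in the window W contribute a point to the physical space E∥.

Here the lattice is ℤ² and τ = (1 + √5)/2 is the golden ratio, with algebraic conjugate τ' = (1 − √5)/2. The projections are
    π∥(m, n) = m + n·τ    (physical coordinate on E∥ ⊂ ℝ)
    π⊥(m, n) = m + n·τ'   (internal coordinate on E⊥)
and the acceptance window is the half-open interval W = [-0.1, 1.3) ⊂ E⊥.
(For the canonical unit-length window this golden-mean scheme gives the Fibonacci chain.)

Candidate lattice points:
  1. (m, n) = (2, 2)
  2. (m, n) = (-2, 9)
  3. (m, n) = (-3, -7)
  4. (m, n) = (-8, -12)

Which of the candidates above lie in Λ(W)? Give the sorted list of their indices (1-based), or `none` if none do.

τ' = (1−√5)/2 ≈ -0.618034.
[1] lift (2,2): star map gives 0.763932; window check -0.1 ≤ 0.763932 < 1.3 is true → IN Λ
[2] lift (-2,9): star map gives -7.562306; window check -0.1 ≤ -7.562306 < 1.3 is false → out
[3] lift (-3,-7): star map gives 1.326238; window check -0.1 ≤ 1.326238 < 1.3 is false → out
[4] lift (-8,-12): star map gives -0.583592; window check -0.1 ≤ -0.583592 < 1.3 is false → out

1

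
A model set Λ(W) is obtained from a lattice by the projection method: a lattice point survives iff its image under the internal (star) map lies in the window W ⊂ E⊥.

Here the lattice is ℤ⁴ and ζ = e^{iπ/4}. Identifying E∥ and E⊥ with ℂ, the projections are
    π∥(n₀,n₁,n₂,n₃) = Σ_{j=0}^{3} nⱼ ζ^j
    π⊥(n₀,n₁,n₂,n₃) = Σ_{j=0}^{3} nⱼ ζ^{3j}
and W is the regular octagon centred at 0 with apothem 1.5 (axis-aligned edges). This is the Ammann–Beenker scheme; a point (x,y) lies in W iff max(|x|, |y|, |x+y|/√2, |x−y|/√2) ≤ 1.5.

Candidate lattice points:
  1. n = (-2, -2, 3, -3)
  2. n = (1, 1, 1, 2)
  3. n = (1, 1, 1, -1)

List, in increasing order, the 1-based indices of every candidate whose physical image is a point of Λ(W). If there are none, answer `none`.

With ζ = e^{iπ/4} the internal vectors are ζ^0,ζ^3,ζ^6,ζ^9.
#1 (-2, -2, 3, -3): internal (-2.7071, -6.5355); octagon support 6.5355 vs apothem 1.5 → ∉ W
#2 (1, 1, 1, 2): internal (1.7071, 1.1213); octagon support 2.0000 vs apothem 1.5 → ∉ W
#3 (1, 1, 1, -1): internal (-0.4142, -1.0000); octagon support 1.0000 vs apothem 1.5 → ∈ W

3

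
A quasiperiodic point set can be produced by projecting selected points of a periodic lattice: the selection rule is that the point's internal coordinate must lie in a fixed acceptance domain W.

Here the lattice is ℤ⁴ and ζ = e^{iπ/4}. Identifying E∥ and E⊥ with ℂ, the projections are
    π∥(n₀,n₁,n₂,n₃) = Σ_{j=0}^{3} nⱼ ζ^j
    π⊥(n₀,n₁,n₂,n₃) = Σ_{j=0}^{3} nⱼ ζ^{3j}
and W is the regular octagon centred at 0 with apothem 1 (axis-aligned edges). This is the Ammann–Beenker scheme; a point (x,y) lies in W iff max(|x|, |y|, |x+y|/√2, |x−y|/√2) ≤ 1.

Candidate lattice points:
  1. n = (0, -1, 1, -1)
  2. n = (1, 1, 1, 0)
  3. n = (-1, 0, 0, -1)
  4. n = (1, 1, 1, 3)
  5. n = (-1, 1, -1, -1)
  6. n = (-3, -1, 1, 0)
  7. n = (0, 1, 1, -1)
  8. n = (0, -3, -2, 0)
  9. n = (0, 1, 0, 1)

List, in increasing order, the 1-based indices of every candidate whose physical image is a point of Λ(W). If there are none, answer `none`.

2

Internal map: ζ^{3j} for j=0..3 gives (1,0), (−√2/2,√2/2), (0,−1), (√2/2,√2/2).
candidate 1: n = (0, -1, 1, -1) → π⊥ ≈ (+0.0000, -2.4142); max(|x|,|y|,|x±y|/√2) = 2.4142 > 1 ⇒ ∉ W
candidate 2: n = (1, 1, 1, 0) → π⊥ ≈ (+0.2929, -0.2929); max(|x|,|y|,|x±y|/√2) = 0.4142 ≤ 1 ⇒ ∈ W
candidate 3: n = (-1, 0, 0, -1) → π⊥ ≈ (-1.7071, -0.7071); max(|x|,|y|,|x±y|/√2) = 1.7071 > 1 ⇒ ∉ W
candidate 4: n = (1, 1, 1, 3) → π⊥ ≈ (+2.4142, +1.8284); max(|x|,|y|,|x±y|/√2) = 3.0000 > 1 ⇒ ∉ W
candidate 5: n = (-1, 1, -1, -1) → π⊥ ≈ (-2.4142, +1.0000); max(|x|,|y|,|x±y|/√2) = 2.4142 > 1 ⇒ ∉ W
candidate 6: n = (-3, -1, 1, 0) → π⊥ ≈ (-2.2929, -1.7071); max(|x|,|y|,|x±y|/√2) = 2.8284 > 1 ⇒ ∉ W
candidate 7: n = (0, 1, 1, -1) → π⊥ ≈ (-1.4142, -1.0000); max(|x|,|y|,|x±y|/√2) = 1.7071 > 1 ⇒ ∉ W
candidate 8: n = (0, -3, -2, 0) → π⊥ ≈ (+2.1213, -0.1213); max(|x|,|y|,|x±y|/√2) = 2.1213 > 1 ⇒ ∉ W
candidate 9: n = (0, 1, 0, 1) → π⊥ ≈ (+0.0000, +1.4142); max(|x|,|y|,|x±y|/√2) = 1.4142 > 1 ⇒ ∉ W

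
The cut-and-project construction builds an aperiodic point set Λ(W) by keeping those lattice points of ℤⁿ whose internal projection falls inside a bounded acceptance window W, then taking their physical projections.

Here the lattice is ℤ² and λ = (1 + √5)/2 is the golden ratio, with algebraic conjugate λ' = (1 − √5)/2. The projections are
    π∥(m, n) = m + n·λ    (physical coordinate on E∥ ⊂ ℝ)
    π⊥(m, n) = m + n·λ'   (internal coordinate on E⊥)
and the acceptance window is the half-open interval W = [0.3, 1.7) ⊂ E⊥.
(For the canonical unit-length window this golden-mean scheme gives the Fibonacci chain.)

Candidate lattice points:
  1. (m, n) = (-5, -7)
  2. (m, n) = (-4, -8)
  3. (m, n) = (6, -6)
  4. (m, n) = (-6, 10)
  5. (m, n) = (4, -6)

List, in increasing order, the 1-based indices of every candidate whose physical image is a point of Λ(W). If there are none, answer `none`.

2

Compute λ' = (1−√5)/2 = -0.6180, so π⊥(m,n) = m -0.6180·n.
[1] lift (-5,-7): star map gives -0.6738; window check 0.3 ≤ -0.6738 < 1.7 is false → out
[2] lift (-4,-8): star map gives 0.9443; window check 0.3 ≤ 0.9443 < 1.7 is true → IN Λ
[3] lift (6,-6): star map gives 9.7082; window check 0.3 ≤ 9.7082 < 1.7 is false → out
[4] lift (-6,10): star map gives -12.1803; window check 0.3 ≤ -12.1803 < 1.7 is false → out
[5] lift (4,-6): star map gives 7.7082; window check 0.3 ≤ 7.7082 < 1.7 is false → out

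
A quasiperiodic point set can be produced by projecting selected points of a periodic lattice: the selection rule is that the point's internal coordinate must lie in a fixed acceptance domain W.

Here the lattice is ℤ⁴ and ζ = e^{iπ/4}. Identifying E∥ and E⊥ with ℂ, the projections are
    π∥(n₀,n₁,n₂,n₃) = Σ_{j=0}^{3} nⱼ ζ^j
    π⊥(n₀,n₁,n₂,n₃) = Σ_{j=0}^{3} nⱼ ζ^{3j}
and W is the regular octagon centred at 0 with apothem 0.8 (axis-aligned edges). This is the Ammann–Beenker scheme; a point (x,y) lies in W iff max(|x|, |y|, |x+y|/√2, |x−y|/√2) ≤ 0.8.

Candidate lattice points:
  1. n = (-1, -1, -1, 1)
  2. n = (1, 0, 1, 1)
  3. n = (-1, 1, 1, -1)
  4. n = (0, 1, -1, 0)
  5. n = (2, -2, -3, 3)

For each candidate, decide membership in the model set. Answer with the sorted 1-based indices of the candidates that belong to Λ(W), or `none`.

none

Internal map: ζ^{3j} for j=0..3 gives (1,0), (−√2/2,√2/2), (0,−1), (√2/2,√2/2).
#1 (-1, -1, -1, 1): internal (0.414214, 1.000000); octagon support 1.000000 vs apothem 0.8 → ∉ W
#2 (1, 0, 1, 1): internal (1.707107, -0.292893); octagon support 1.707107 vs apothem 0.8 → ∉ W
#3 (-1, 1, 1, -1): internal (-2.414214, -1.000000); octagon support 2.414214 vs apothem 0.8 → ∉ W
#4 (0, 1, -1, 0): internal (-0.707107, 1.707107); octagon support 1.707107 vs apothem 0.8 → ∉ W
#5 (2, -2, -3, 3): internal (5.535534, 3.707107); octagon support 6.535534 vs apothem 0.8 → ∉ W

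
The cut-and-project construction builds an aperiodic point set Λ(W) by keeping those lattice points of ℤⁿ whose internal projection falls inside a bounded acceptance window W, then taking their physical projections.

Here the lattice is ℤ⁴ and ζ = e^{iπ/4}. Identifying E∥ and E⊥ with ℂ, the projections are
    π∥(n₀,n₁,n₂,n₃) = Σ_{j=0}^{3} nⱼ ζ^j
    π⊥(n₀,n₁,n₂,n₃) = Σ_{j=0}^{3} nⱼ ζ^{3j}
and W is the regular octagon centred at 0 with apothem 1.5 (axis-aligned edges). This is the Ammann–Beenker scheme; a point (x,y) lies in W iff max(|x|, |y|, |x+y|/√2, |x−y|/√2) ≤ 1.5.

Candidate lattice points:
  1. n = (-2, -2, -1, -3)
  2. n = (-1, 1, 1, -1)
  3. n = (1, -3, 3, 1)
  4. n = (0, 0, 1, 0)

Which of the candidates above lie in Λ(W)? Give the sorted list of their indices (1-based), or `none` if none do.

4

π⊥(n) = n₀ + n₁ζ³ + n₂ζ⁶ + n₃ζ⁹ where ζ = e^{iπ/4}.
candidate 1: n = (-2, -2, -1, -3) → π⊥ ≈ (-2.707107, -2.535534); max(|x|,|y|,|x±y|/√2) = 3.707107 > 1.5 ⇒ ∉ W
candidate 2: n = (-1, 1, 1, -1) → π⊥ ≈ (-2.414214, -1.000000); max(|x|,|y|,|x±y|/√2) = 2.414214 > 1.5 ⇒ ∉ W
candidate 3: n = (1, -3, 3, 1) → π⊥ ≈ (+3.828427, -4.414214); max(|x|,|y|,|x±y|/√2) = 5.828427 > 1.5 ⇒ ∉ W
candidate 4: n = (0, 0, 1, 0) → π⊥ ≈ (+0.000000, -1.000000); max(|x|,|y|,|x±y|/√2) = 1.000000 ≤ 1.5 ⇒ ∈ W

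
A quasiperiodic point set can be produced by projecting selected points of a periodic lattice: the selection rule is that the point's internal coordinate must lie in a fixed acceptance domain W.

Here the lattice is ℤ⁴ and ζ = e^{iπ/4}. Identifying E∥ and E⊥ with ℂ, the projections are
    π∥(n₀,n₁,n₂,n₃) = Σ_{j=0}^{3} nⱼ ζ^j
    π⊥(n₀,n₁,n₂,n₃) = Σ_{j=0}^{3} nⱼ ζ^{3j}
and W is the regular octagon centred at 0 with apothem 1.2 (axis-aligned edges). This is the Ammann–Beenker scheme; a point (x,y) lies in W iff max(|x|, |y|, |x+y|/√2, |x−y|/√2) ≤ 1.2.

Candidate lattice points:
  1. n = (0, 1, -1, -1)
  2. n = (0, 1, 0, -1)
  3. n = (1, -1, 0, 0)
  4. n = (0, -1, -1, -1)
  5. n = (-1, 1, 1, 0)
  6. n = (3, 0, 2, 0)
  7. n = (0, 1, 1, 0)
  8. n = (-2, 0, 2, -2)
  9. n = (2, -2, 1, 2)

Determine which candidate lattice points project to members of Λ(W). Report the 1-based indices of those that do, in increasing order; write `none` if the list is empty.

4, 7

With ζ = e^{iπ/4} the internal vectors are ζ^0,ζ^3,ζ^6,ζ^9.
#1 (0, 1, -1, -1): internal (-1.41421, 1.00000); octagon support 1.70711 vs apothem 1.2 → ∉ W
#2 (0, 1, 0, -1): internal (-1.41421, 0.00000); octagon support 1.41421 vs apothem 1.2 → ∉ W
#3 (1, -1, 0, 0): internal (1.70711, -0.70711); octagon support 1.70711 vs apothem 1.2 → ∉ W
#4 (0, -1, -1, -1): internal (0.00000, -0.41421); octagon support 0.41421 vs apothem 1.2 → ∈ W
#5 (-1, 1, 1, 0): internal (-1.70711, -0.29289); octagon support 1.70711 vs apothem 1.2 → ∉ W
#6 (3, 0, 2, 0): internal (3.00000, -2.00000); octagon support 3.53553 vs apothem 1.2 → ∉ W
#7 (0, 1, 1, 0): internal (-0.70711, -0.29289); octagon support 0.70711 vs apothem 1.2 → ∈ W
#8 (-2, 0, 2, -2): internal (-3.41421, -3.41421); octagon support 4.82843 vs apothem 1.2 → ∉ W
#9 (2, -2, 1, 2): internal (4.82843, -1.00000); octagon support 4.82843 vs apothem 1.2 → ∉ W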